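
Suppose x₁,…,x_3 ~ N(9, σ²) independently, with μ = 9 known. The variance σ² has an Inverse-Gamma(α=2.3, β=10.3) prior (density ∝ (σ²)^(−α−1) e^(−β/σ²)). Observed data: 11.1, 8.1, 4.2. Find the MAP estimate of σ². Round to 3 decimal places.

Sum of squared deviations about the known mean: SS = (11.1−9)² + (8.1−9)² + (4.2−9)² = 28.26.
The Normal likelihood contributes (σ²)^(−n/2) exp(−SS/(2σ²)), so the posterior is Inverse-Gamma(α + n/2, β + SS/2) = Inverse-Gamma(3.8, 24.43).
The mode of Inverse-Gamma(a, b) is b/(a+1) = 24.43/4.8 ≈ 5.090.

σ̂²_MAP = 5.090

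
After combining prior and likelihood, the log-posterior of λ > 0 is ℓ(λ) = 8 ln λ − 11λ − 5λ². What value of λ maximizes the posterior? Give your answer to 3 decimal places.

ℓ'(λ) = 8/λ − 11 − 10λ. Setting this to zero and multiplying by λ: 10λ² + 11λ − 8 = 0.
λ = (−11 + √(11² + 4·10·8)) / (2·10) = (−11 + √441) / 20 = (−11 + 21)/20 = 1/2.
ℓ''(λ) = −8/λ² − 10 < 0, confirming a maximum.

λ̂_MAP = 0.500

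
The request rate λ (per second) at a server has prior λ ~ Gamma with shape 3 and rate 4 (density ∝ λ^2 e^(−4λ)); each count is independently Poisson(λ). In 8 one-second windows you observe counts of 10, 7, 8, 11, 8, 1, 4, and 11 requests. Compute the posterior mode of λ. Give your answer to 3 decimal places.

Σxᵢ = 10+7+8+11+8+1+4+11 = 60, with n = 8.
Posterior ∝ λ^2e^(−4λ) · λ^60e^(−8λ) = λ^62e^(−12λ), i.e. Gamma(shape=63, rate=12).
The mode of a Gamma(a, b) with a ≥ 1 (shape–rate) is (a−1)/b = 62/12 ≈ 5.167.

λ̂_MAP = 5.167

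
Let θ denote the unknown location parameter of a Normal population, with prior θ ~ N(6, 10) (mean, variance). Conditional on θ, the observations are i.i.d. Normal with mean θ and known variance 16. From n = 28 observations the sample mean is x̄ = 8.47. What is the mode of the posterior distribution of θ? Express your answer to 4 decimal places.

n = 28, x̄ = 8.47.
For a Normal prior and Normal likelihood with known variance, the posterior is Normal; its mode equals its mean, the precision-weighted average.
Prior precision 1/σ₀² = 1/10 = 0.1; data precision n/σ² = 28/16 = 1.75.
θ̂ = (0.1·6 + 1.75·8.47) / (0.1 + 1.75) = 15.4225/1.85 = 6169/740 ≈ 8.3365.

θ̂_MAP = 8.3365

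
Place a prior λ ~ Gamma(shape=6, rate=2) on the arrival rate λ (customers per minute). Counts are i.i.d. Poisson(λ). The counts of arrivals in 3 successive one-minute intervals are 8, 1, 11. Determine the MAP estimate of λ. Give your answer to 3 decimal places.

λ̂_MAP = 5.000

Σxᵢ = 8+1+11 = 20, with n = 3.
Posterior ∝ λ^5e^(−2λ) · λ^20e^(−3λ) = λ^25e^(−5λ), i.e. Gamma(shape=26, rate=5).
The mode of a Gamma(a, b) with a ≥ 1 (shape–rate) is (a−1)/b = 25/5 ≈ 5.000.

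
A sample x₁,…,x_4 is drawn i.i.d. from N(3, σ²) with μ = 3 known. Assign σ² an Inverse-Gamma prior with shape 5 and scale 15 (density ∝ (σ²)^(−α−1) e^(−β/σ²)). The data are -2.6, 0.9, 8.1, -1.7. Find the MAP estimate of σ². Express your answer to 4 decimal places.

σ̂²_MAP = 7.1169

Sum of squared deviations about the known mean: SS = (-2.6−3)² + (0.9−3)² + (8.1−3)² + (-1.7−3)² = 83.87.
The Normal likelihood contributes (σ²)^(−n/2) exp(−SS/(2σ²)), so the posterior is Inverse-Gamma(α + n/2, β + SS/2) = Inverse-Gamma(7, 56.935).
The mode of Inverse-Gamma(a, b) is b/(a+1) = 56.935/8 ≈ 7.1169.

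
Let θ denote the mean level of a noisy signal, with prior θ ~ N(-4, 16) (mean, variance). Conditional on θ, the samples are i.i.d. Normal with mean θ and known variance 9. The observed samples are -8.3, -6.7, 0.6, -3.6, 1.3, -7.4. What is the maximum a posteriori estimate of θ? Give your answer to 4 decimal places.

n = 6; x̄ = ((-8.3) + (-6.7) + 0.6 + (-3.6) + 1.3 + (-7.4))/6 = -24.1/6 = -241/60 ≈ -4.0167.
For a Normal prior and Normal likelihood with known variance, the posterior is Normal; its mode equals its mean, the precision-weighted average.
Prior precision 1/σ₀² = 1/16 = 0.0625; data precision n/σ² = 6/9 = 2/3.
θ̂ = (0.0625·(-4) + (2/3)·(-241/60)) / (0.0625 + 2/3) = (-527/180)/(35/48) = -2108/525 ≈ -4.0152.

θ̂_MAP = -4.0152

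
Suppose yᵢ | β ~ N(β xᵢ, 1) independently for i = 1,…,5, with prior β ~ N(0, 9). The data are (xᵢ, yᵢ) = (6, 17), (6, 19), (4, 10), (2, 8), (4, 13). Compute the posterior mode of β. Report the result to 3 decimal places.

β̂_MAP = 2.997

log p(β | y) = −Σ(yᵢ − βxᵢ)²/(2·1) − β²/(2·9) + const.
Setting the derivative to zero: Σxᵢ(yᵢ − βxᵢ)/1 − β/9 = 0, so β = Σxᵢyᵢ / (Σxᵢ² + σ²/τ²).
Σxᵢyᵢ = 6·17 + 6·19 + 4·10 + 2·8 + 4·13 = 324; Σxᵢ² = 108; σ²/τ² = 1/9.
β̂_MAP = 324 / (108 + 1/9) = 324/(973/9) = 2916/973 ≈ 2.997.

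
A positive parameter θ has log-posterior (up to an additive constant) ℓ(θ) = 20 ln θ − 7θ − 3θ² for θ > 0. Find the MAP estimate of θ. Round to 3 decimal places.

ℓ'(θ) = 20/θ − 7 − 6θ. Setting this to zero and multiplying by θ: 6θ² + 7θ − 20 = 0.
θ = (−7 + √(7² + 4·6·20)) / (2·6) = (−7 + √529) / 12 = (−7 + 23)/12 = 4/3.
ℓ''(θ) = −20/θ² − 6 < 0, confirming a maximum.

θ̂_MAP = 1.333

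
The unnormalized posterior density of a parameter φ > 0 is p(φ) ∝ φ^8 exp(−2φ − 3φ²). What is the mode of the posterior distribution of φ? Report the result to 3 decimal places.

φ̂_MAP = 1.000

ℓ'(φ) = 8/φ − 2 − 6φ. Setting this to zero and multiplying by φ: 6φ² + 2φ − 8 = 0.
φ = (−2 + √(2² + 4·6·8)) / (2·6) = (−2 + √196) / 12 = (−2 + 14)/12 = 1.
ℓ''(φ) = −8/φ² − 6 < 0, confirming a maximum.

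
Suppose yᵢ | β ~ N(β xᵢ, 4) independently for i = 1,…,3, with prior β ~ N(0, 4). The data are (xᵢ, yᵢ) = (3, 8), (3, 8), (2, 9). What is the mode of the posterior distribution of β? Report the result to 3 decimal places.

log p(β | y) = −Σ(yᵢ − βxᵢ)²/(2·4) − β²/(2·4) + const.
Setting the derivative to zero: Σxᵢ(yᵢ − βxᵢ)/4 − β/4 = 0, so β = Σxᵢyᵢ / (Σxᵢ² + σ²/τ²).
Σxᵢyᵢ = 3·8 + 3·8 + 2·9 = 66; Σxᵢ² = 22; σ²/τ² = 1.
β̂_MAP = 66 / (22 + 1) = 66/23 ≈ 2.870.

β̂_MAP = 2.870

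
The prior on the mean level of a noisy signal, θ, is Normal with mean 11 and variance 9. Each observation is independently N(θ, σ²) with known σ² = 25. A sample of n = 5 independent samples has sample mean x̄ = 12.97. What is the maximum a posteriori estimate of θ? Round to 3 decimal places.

θ̂_MAP = 12.266

n = 5, x̄ = 12.97.
For a Normal prior and Normal likelihood with known variance, the posterior is Normal; its mode equals its mean, the precision-weighted average.
Prior precision 1/σ₀² = 1/9; data precision n/σ² = 5/25 = 0.2.
θ̂ = ((1/9)·11 + 0.2·12.97) / (1/9 + 0.2) = (17173/4500)/(14/45) = 17173/1400 ≈ 12.266.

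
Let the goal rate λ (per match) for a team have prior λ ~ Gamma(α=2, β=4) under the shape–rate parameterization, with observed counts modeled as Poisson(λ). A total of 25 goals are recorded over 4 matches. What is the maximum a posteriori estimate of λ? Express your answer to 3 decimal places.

λ̂_MAP = 3.250

Σxᵢ = 25, n = 4.
Posterior ∝ λe^(−4λ) · λ^25e^(−4λ) = λ^26e^(−8λ), i.e. Gamma(shape=27, rate=8).
The mode of a Gamma(a, b) with a ≥ 1 (shape–rate) is (a−1)/b = 26/8 ≈ 3.250.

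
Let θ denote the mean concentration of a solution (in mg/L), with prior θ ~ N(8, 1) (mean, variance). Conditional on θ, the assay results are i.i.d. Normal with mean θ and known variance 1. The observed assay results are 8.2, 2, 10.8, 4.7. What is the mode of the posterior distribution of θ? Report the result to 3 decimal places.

θ̂_MAP = 6.740

n = 4; x̄ = (8.2 + 2 + 10.8 + 4.7)/4 = 25.7/4 = 6.425.
For a Normal prior and Normal likelihood with known variance, the posterior is Normal; its mode equals its mean, the precision-weighted average.
Prior precision 1/σ₀² = 1/1 = 1; data precision n/σ² = 4/1 = 4.
θ̂ = (1·8 + 4·6.425) / (1 + 4) = 33.7/5 = 6.740.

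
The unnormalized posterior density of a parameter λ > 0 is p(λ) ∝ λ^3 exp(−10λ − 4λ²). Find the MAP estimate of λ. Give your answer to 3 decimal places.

ℓ'(λ) = 3/λ − 10 − 8λ. Setting this to zero and multiplying by λ: 8λ² + 10λ − 3 = 0.
λ = (−10 + √(10² + 4·8·3)) / (2·8) = (−10 + √196) / 16 = (−10 + 14)/16 = 1/4.
ℓ''(λ) = −3/λ² − 8 < 0, confirming a maximum.

λ̂_MAP = 0.250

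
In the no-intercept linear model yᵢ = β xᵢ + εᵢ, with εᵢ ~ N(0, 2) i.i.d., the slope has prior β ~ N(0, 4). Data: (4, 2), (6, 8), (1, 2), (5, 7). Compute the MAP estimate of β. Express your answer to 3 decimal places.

log p(β | y) = −Σ(yᵢ − βxᵢ)²/(2·2) − β²/(2·4) + const.
Setting the derivative to zero: Σxᵢ(yᵢ − βxᵢ)/2 − β/4 = 0, so β = Σxᵢyᵢ / (Σxᵢ² + σ²/τ²).
Σxᵢyᵢ = 4·2 + 6·8 + 1·2 + 5·7 = 93; Σxᵢ² = 78; σ²/τ² = 0.5.
β̂_MAP = 93 / (78 + 0.5) = 93/78.5 ≈ 1.185.

β̂_MAP = 1.185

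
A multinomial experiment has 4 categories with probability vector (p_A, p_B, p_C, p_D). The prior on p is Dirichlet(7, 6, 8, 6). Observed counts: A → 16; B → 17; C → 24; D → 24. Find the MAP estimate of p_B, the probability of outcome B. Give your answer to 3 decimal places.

The posterior is Dirichlet(αᵢ + nᵢ) = Dirichlet(23, 23, 32, 30).
For a Dirichlet(a₁,…,a_K) with all aᵢ > 1, the mode has j-th component (aⱼ − 1)/(Σaᵢ − K).
Here Σaᵢ = 108 and K = 4, so p_B = (23 − 1)/(108 − 4) = 22/104 ≈ 0.212.

MAP estimate of p_B = 0.212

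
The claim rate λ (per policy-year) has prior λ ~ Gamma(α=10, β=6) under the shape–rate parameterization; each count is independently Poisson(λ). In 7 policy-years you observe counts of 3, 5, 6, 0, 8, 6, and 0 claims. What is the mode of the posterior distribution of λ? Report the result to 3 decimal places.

λ̂_MAP = 2.846

Σxᵢ = 3+5+6+0+8+6+0 = 28, with n = 7.
Posterior ∝ λ^9e^(−6λ) · λ^28e^(−7λ) = λ^37e^(−13λ), i.e. Gamma(shape=38, rate=13).
The mode of a Gamma(a, b) with a ≥ 1 (shape–rate) is (a−1)/b = 37/13 ≈ 2.846.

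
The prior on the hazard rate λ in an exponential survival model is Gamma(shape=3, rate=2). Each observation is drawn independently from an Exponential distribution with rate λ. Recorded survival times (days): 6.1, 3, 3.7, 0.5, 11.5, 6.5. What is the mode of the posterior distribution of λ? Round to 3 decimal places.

The Exponential(rate=λ) likelihood is ∝ λ^n e^(−λΣtᵢ). Here n = 6 and Σtᵢ = 6.1 + 3 + 3.7 + 0.5 + 11.5 + 6.5 = 31.3.
Posterior ∝ λ^2e^(−2λ) · λ^6e^(−31.3λ) = λ^8e^(−33.3λ), i.e. Gamma(9, 33.3).
Mode = (a−1)/b = 8/33.3 ≈ 0.240.

λ̂_MAP = 0.240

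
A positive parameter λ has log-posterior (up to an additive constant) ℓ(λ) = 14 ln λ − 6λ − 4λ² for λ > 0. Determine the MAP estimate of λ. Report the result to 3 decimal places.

ℓ'(λ) = 14/λ − 6 − 8λ. Setting this to zero and multiplying by λ: 8λ² + 6λ − 14 = 0.
λ = (−6 + √(6² + 4·8·14)) / (2·8) = (−6 + √484) / 16 = (−6 + 22)/16 = 1.
ℓ''(λ) = −14/λ² − 8 < 0, confirming a maximum.

λ̂_MAP = 1.000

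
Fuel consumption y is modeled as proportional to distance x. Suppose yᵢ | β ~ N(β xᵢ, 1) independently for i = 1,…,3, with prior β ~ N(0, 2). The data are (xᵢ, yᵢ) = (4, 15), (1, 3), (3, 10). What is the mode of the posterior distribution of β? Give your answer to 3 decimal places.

β̂_MAP = 3.509

log p(β | y) = −Σ(yᵢ − βxᵢ)²/(2·1) − β²/(2·2) + const.
Setting the derivative to zero: Σxᵢ(yᵢ − βxᵢ)/1 − β/2 = 0, so β = Σxᵢyᵢ / (Σxᵢ² + σ²/τ²).
Σxᵢyᵢ = 4·15 + 1·3 + 3·10 = 93; Σxᵢ² = 26; σ²/τ² = 0.5.
β̂_MAP = 93 / (26 + 0.5) = 93/26.5 ≈ 3.509.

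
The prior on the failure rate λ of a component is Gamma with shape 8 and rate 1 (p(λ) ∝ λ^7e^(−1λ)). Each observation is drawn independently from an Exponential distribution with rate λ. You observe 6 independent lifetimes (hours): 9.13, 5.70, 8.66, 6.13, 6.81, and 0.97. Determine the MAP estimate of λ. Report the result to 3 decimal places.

λ̂_MAP = 0.339

The Exponential(rate=λ) likelihood is ∝ λ^n e^(−λΣtᵢ). Here n = 6 and Σtᵢ = 9.13 + 5.70 + 8.66 + 6.13 + 6.81 + 0.97 = 37.40.
Posterior ∝ λ^7e^(−1λ) · λ^6e^(−37.40λ) = λ^13e^(−38.40λ), i.e. Gamma(14, 38.40).
Mode = (a−1)/b = 13/38.40 ≈ 0.339.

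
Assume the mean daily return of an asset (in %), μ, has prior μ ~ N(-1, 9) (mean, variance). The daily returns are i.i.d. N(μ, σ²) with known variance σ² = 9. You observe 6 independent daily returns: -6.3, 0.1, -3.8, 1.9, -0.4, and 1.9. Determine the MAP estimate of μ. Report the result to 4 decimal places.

μ̂_MAP = -1.0857

n = 6; x̄ = ((-6.3) + 0.1 + (-3.8) + 1.9 + (-0.4) + 1.9)/6 = -6.6/6 = -1.1.
For a Normal prior and Normal likelihood with known variance, the posterior is Normal; its mode equals its mean, the precision-weighted average.
Prior precision 1/σ₀² = 1/9; data precision n/σ² = 6/9 = 2/3.
μ̂ = ((1/9)·(-1) + (2/3)·(-1.1)) / (1/9 + 2/3) = (-38/45)/(7/9) = -38/35 ≈ -1.0857.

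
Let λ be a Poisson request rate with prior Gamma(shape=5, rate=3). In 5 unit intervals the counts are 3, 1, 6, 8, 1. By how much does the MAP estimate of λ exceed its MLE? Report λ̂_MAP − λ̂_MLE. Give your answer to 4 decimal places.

MAP − MLE = -0.9250

Σxᵢ = 19. Posterior is Gamma(24, 8); MAP = (24−1)/8 = 23/8 ≈ 2.87500.
MLE = x̄ = 19/5 ≈ 3.80000.
Difference = 23/8 − 19/5 = -37/40 ≈ -0.9250.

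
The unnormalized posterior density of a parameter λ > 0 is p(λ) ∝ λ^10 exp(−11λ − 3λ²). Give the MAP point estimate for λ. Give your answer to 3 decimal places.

ℓ'(λ) = 10/λ − 11 − 6λ. Setting this to zero and multiplying by λ: 6λ² + 11λ − 10 = 0.
λ = (−11 + √(11² + 4·6·10)) / (2·6) = (−11 + √361) / 12 = (−11 + 19)/12 = 2/3.
ℓ''(λ) = −10/λ² − 6 < 0, confirming a maximum.

λ̂_MAP = 0.667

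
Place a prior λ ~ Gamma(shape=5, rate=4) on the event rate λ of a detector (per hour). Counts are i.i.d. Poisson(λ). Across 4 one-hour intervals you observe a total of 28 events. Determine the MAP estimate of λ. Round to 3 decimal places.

λ̂_MAP = 4.000

Σxᵢ = 28, n = 4.
Posterior ∝ λ^4e^(−4λ) · λ^28e^(−4λ) = λ^32e^(−8λ), i.e. Gamma(shape=33, rate=8).
The mode of a Gamma(a, b) with a ≥ 1 (shape–rate) is (a−1)/b = 32/8 ≈ 4.000.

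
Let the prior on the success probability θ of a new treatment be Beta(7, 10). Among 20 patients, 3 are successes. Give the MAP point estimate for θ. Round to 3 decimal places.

Prior: Beta(7, 10).
Data: 3 successes in 20 trials. The binomial likelihood contributes θ^3(1−θ)^17, so the posterior is Beta(7+3, 10+17) = Beta(10, 27).
For Beta(a, b) with a, b > 1 the mode is (a−1)/(a+b−2) = 9/35 ≈ 0.257.

θ̂_MAP = 0.257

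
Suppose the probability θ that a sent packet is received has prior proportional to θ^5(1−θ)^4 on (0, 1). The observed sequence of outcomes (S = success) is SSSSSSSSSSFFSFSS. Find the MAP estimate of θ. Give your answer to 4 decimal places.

The prior density ∝ θ^5(1−θ)^4 is the kernel of Beta(6, 5).
Data: 13 successes in 16 trials (from the sequence). The binomial likelihood contributes θ^13(1−θ)^3, so the posterior is Beta(6+13, 5+3) = Beta(19, 8).
For Beta(a, b) with a, b > 1 the mode is (a−1)/(a+b−2) = 18/25 ≈ 0.7200.

θ̂_MAP = 0.7200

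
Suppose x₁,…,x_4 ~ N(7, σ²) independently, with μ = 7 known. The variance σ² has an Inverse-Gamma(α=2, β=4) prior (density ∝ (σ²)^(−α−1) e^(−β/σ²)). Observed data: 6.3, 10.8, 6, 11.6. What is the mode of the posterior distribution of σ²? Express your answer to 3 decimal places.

σ̂²_MAP = 4.509

Sum of squared deviations about the known mean: SS = (6.3−7)² + (10.8−7)² + (6−7)² + (11.6−7)² = 37.09.
The Normal likelihood contributes (σ²)^(−n/2) exp(−SS/(2σ²)), so the posterior is Inverse-Gamma(α + n/2, β + SS/2) = Inverse-Gamma(4, 22.545).
The mode of Inverse-Gamma(a, b) is b/(a+1) = 22.545/5 ≈ 4.509.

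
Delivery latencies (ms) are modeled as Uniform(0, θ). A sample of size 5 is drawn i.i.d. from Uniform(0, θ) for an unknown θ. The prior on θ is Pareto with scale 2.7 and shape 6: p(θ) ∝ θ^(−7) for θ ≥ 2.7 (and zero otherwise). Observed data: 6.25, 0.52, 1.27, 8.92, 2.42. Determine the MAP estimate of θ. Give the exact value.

The Uniform(0, θ) likelihood is θ^(−n) for θ ≥ max(xᵢ), zero otherwise. Here max(xᵢ) = 8.92.
Posterior ∝ θ^(−7) · θ^(−5) = θ^(−12) on θ ≥ max(2.7, 8.92) = 8.92.
This density is strictly decreasing in θ, so the posterior mode lies at the lower boundary of the support.

θ̂_MAP = 8.92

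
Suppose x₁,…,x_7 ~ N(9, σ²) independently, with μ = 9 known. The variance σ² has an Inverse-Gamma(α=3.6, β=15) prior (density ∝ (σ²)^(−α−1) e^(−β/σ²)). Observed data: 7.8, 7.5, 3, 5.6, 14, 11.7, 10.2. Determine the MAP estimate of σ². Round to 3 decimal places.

Sum of squared deviations about the known mean: SS = (7.8−9)² + (7.5−9)² + (3−9)² + (5.6−9)² + (14−9)² + (11.7−9)² + (10.2−9)² = 84.98.
The Normal likelihood contributes (σ²)^(−n/2) exp(−SS/(2σ²)), so the posterior is Inverse-Gamma(α + n/2, β + SS/2) = Inverse-Gamma(7.1, 57.49).
The mode of Inverse-Gamma(a, b) is b/(a+1) = 57.49/8.1 ≈ 7.098.

σ̂²_MAP = 7.098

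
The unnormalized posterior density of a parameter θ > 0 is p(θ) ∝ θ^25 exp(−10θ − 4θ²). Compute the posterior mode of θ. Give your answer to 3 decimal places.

ℓ'(θ) = 25/θ − 10 − 8θ. Setting this to zero and multiplying by θ: 8θ² + 10θ − 25 = 0.
θ = (−10 + √(10² + 4·8·25)) / (2·8) = (−10 + √900) / 16 = (−10 + 30)/16 = 5/4.
ℓ''(θ) = −25/θ² − 8 < 0, confirming a maximum.

θ̂_MAP = 1.250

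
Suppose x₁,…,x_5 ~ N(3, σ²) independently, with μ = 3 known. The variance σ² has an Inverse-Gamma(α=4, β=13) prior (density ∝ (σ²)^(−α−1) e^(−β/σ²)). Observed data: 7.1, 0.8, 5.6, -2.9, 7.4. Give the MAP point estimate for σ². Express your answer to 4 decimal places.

Sum of squared deviations about the known mean: SS = (7.1−3)² + (0.8−3)² + (5.6−3)² + (-2.9−3)² + (7.4−3)² = 82.58.
The Normal likelihood contributes (σ²)^(−n/2) exp(−SS/(2σ²)), so the posterior is Inverse-Gamma(α + n/2, β + SS/2) = Inverse-Gamma(6.5, 54.29).
The mode of Inverse-Gamma(a, b) is b/(a+1) = 54.29/7.5 ≈ 7.2387.

σ̂²_MAP = 7.2387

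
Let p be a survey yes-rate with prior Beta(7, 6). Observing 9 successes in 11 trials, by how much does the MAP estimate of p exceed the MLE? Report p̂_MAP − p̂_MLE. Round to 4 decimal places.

MAP − MLE = -0.1364

Posterior is Beta(16, 8); MAP = (16−1)/(24−2) = 15/22 ≈ 0.68182.
MLE ignores the prior: p̂_MLE = k/n = 9/11 ≈ 0.81818.
Difference = 15/22 − 9/11 = -3/22 ≈ -0.1364.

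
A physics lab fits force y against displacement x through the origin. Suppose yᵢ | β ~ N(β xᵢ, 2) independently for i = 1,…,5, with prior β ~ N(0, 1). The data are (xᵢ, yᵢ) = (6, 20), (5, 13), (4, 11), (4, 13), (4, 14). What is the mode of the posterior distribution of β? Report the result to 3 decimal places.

log p(β | y) = −Σ(yᵢ − βxᵢ)²/(2·2) − β²/(2·1) + const.
Setting the derivative to zero: Σxᵢ(yᵢ − βxᵢ)/2 − β/1 = 0, so β = Σxᵢyᵢ / (Σxᵢ² + σ²/τ²).
Σxᵢyᵢ = 6·20 + 5·13 + 4·11 + 4·13 + 4·14 = 337; Σxᵢ² = 109; σ²/τ² = 2.
β̂_MAP = 337 / (109 + 2) = 337/111 ≈ 3.036.

β̂_MAP = 3.036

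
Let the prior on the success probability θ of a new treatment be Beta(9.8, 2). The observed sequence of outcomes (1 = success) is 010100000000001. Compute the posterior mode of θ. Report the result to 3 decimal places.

θ̂_MAP = 0.476

Prior: Beta(9.8, 2).
Data: 3 successes in 15 trials (from the sequence). The binomial likelihood contributes θ^3(1−θ)^12, so the posterior is Beta(9.8+3, 2+12) = Beta(12.8, 14).
For Beta(a, b) with a, b > 1 the mode is (a−1)/(a+b−2) = 11.8/24.8 ≈ 0.476.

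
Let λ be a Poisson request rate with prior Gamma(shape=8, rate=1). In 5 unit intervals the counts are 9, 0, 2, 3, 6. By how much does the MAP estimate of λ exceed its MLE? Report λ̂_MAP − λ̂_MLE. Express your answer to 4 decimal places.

MAP − MLE = 0.5000

Σxᵢ = 20. Posterior is Gamma(28, 6); MAP = (28−1)/6 = 27/6 ≈ 4.50000.
MLE = x̄ = 20/5 ≈ 4.00000.
Difference = 27/6 − 20/5 = 1/2 ≈ 0.5000.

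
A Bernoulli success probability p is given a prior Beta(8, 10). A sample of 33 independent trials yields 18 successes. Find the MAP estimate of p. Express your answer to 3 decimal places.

p̂_MAP = 0.510

Prior: Beta(8, 10).
Data: 18 successes in 33 trials. The binomial likelihood contributes p^18(1−p)^15, so the posterior is Beta(8+18, 10+15) = Beta(26, 25).
For Beta(a, b) with a, b > 1 the mode is (a−1)/(a+b−2) = 25/49 ≈ 0.510.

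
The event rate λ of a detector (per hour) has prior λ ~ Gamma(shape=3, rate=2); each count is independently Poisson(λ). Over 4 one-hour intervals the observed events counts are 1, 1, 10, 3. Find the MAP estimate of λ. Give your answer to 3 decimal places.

λ̂_MAP = 2.833

Σxᵢ = 1+1+10+3 = 15, with n = 4.
Posterior ∝ λ^2e^(−2λ) · λ^15e^(−4λ) = λ^17e^(−6λ), i.e. Gamma(shape=18, rate=6).
The mode of a Gamma(a, b) with a ≥ 1 (shape–rate) is (a−1)/b = 17/6 ≈ 2.833.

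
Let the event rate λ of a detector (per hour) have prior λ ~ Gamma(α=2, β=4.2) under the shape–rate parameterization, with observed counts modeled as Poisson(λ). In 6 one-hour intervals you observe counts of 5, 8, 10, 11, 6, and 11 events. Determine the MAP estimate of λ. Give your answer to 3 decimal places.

Σxᵢ = 5+8+10+11+6+11 = 51, with n = 6.
Posterior ∝ λe^(−4.2λ) · λ^51e^(−6λ) = λ^52e^(−10.2λ), i.e. Gamma(shape=53, rate=10.2).
The mode of a Gamma(a, b) with a ≥ 1 (shape–rate) is (a−1)/b = 52/10.2 ≈ 5.098.

λ̂_MAP = 5.098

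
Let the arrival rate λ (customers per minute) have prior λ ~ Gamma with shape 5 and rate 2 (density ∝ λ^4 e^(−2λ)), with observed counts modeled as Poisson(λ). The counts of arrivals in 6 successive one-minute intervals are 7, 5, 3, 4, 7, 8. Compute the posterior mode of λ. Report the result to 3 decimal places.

λ̂_MAP = 4.750

Σxᵢ = 7+5+3+4+7+8 = 34, with n = 6.
Posterior ∝ λ^4e^(−2λ) · λ^34e^(−6λ) = λ^38e^(−8λ), i.e. Gamma(shape=39, rate=8).
The mode of a Gamma(a, b) with a ≥ 1 (shape–rate) is (a−1)/b = 38/8 ≈ 4.750.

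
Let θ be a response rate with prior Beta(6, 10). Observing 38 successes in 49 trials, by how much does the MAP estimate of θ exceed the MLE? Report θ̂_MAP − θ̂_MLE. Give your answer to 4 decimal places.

MAP − MLE = -0.0930

Posterior is Beta(44, 21); MAP = (44−1)/(65−2) = 43/63 ≈ 0.68254.
MLE ignores the prior: θ̂_MLE = k/n = 38/49 ≈ 0.77551.
Difference = 43/63 − 38/49 = -41/441 ≈ -0.0930.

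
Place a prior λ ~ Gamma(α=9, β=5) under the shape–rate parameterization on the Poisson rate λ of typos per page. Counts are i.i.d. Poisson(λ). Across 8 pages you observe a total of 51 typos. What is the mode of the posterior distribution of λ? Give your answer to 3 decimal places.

λ̂_MAP = 4.538

Σxᵢ = 51, n = 8.
Posterior ∝ λ^8e^(−5λ) · λ^51e^(−8λ) = λ^59e^(−13λ), i.e. Gamma(shape=60, rate=13).
The mode of a Gamma(a, b) with a ≥ 1 (shape–rate) is (a−1)/b = 59/13 ≈ 4.538.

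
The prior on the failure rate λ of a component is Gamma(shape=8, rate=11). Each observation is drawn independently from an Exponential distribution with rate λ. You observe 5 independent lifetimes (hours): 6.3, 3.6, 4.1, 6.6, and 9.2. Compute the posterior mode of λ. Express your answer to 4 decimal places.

The Exponential(rate=λ) likelihood is ∝ λ^n e^(−λΣtᵢ). Here n = 5 and Σtᵢ = 6.3 + 3.6 + 4.1 + 6.6 + 9.2 = 29.8.
Posterior ∝ λ^7e^(−11λ) · λ^5e^(−29.8λ) = λ^12e^(−40.8λ), i.e. Gamma(13, 40.8).
Mode = (a−1)/b = 12/40.8 ≈ 0.2941.

λ̂_MAP = 0.2941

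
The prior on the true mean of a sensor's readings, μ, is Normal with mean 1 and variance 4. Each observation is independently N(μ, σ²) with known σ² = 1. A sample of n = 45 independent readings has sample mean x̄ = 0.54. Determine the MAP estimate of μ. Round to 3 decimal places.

n = 45, x̄ = 0.54.
For a Normal prior and Normal likelihood with known variance, the posterior is Normal; its mode equals its mean, the precision-weighted average.
Prior precision 1/σ₀² = 1/4 = 0.25; data precision n/σ² = 45/1 = 45.
μ̂ = (0.25·1 + 45·0.54) / (0.25 + 45) = 24.55/45.25 = 491/905 ≈ 0.543.

μ̂_MAP = 0.543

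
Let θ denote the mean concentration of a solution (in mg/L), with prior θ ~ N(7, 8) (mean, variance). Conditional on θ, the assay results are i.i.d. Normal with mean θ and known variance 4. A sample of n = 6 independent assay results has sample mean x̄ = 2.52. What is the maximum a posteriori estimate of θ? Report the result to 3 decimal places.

n = 6, x̄ = 2.52.
For a Normal prior and Normal likelihood with known variance, the posterior is Normal; its mode equals its mean, the precision-weighted average.
Prior precision 1/σ₀² = 1/8 = 0.125; data precision n/σ² = 6/4 = 1.5.
θ̂ = (0.125·7 + 1.5·2.52) / (0.125 + 1.5) = 4.655/1.625 = 931/325 ≈ 2.865.

θ̂_MAP = 2.865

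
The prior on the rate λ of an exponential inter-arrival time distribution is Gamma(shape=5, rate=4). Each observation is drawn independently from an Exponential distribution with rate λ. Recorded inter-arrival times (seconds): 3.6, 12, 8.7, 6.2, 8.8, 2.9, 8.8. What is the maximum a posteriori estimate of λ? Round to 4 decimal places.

λ̂_MAP = 0.2000

The Exponential(rate=λ) likelihood is ∝ λ^n e^(−λΣtᵢ). Here n = 7 and Σtᵢ = 3.6 + 12 + 8.7 + 6.2 + 8.8 + 2.9 + 8.8 = 51.
Posterior ∝ λ^4e^(−4λ) · λ^7e^(−51λ) = λ^11e^(−55λ), i.e. Gamma(12, 55).
Mode = (a−1)/b = 11/55 ≈ 0.2000.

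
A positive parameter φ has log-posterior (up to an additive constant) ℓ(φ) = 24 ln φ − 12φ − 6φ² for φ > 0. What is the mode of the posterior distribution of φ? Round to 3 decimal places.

ℓ'(φ) = 24/φ − 12 − 12φ. Setting this to zero and multiplying by φ: 12φ² + 12φ − 24 = 0.
φ = (−12 + √(12² + 4·12·24)) / (2·12) = (−12 + √1296) / 24 = (−12 + 36)/24 = 1.
ℓ''(φ) = −24/φ² − 12 < 0, confirming a maximum.

φ̂_MAP = 1.000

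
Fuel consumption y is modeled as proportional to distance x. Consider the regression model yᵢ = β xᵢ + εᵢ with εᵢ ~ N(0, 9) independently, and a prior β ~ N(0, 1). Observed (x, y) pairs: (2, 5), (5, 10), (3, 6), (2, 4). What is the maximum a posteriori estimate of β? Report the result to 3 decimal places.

log p(β | y) = −Σ(yᵢ − βxᵢ)²/(2·9) − β²/(2·1) + const.
Setting the derivative to zero: Σxᵢ(yᵢ − βxᵢ)/9 − β/1 = 0, so β = Σxᵢyᵢ / (Σxᵢ² + σ²/τ²).
Σxᵢyᵢ = 2·5 + 5·10 + 3·6 + 2·4 = 86; Σxᵢ² = 42; σ²/τ² = 9.
β̂_MAP = 86 / (42 + 9) = 86/51 ≈ 1.686.

β̂_MAP = 1.686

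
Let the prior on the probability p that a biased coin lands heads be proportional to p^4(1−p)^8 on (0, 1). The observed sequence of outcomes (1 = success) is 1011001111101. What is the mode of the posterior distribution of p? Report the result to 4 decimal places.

p̂_MAP = 0.5200

The prior density ∝ p^4(1−p)^8 is the kernel of Beta(5, 9).
Data: 9 successes in 13 trials (from the sequence). The binomial likelihood contributes p^9(1−p)^4, so the posterior is Beta(5+9, 9+4) = Beta(14, 13).
For Beta(a, b) with a, b > 1 the mode is (a−1)/(a+b−2) = 13/25 ≈ 0.5200.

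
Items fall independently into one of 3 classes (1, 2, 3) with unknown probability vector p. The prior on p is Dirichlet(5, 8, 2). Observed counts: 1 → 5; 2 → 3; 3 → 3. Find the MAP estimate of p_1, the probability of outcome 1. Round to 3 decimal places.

MAP estimate: 0.391

The posterior is Dirichlet(αᵢ + nᵢ) = Dirichlet(10, 11, 5).
For a Dirichlet(a₁,…,a_K) with all aᵢ > 1, the mode has j-th component (aⱼ − 1)/(Σaᵢ − K).
Here Σaᵢ = 26 and K = 3, so p_1 = (10 − 1)/(26 − 3) = 9/23 ≈ 0.391.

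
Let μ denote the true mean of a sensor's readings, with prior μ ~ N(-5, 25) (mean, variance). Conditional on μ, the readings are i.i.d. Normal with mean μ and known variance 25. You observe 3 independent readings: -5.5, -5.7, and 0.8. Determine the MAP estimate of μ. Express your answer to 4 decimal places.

μ̂_MAP = -3.8500

n = 3; x̄ = ((-5.5) + (-5.7) + 0.8)/3 = -10.4/3 = -52/15 ≈ -3.4667.
For a Normal prior and Normal likelihood with known variance, the posterior is Normal; its mode equals its mean, the precision-weighted average.
Prior precision 1/σ₀² = 1/25 = 0.04; data precision n/σ² = 3/25 = 0.12.
μ̂ = (0.04·(-5) + 0.12·(-52/15)) / (0.04 + 0.12) = (-0.616)/0.16 = -3.8500.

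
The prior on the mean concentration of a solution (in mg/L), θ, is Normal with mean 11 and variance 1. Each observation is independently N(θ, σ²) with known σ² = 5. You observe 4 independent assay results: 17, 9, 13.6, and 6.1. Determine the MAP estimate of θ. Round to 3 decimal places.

n = 4; x̄ = (17 + 9 + 13.6 + 6.1)/4 = 45.7/4 = 11.425.
For a Normal prior and Normal likelihood with known variance, the posterior is Normal; its mode equals its mean, the precision-weighted average.
Prior precision 1/σ₀² = 1/1 = 1; data precision n/σ² = 4/5 = 0.8.
θ̂ = (1·11 + 0.8·11.425) / (1 + 0.8) = 20.14/1.8 = 1007/90 ≈ 11.189.

θ̂_MAP = 11.189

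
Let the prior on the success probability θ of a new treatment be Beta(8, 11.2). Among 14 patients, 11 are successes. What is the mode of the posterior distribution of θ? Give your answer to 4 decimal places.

Prior: Beta(8, 11.2).
Data: 11 successes in 14 trials. The binomial likelihood contributes θ^11(1−θ)^3, so the posterior is Beta(8+11, 11.2+3) = Beta(19, 14.2).
For Beta(a, b) with a, b > 1 the mode is (a−1)/(a+b−2) = 18/31.2 ≈ 0.5769.

θ̂_MAP = 0.5769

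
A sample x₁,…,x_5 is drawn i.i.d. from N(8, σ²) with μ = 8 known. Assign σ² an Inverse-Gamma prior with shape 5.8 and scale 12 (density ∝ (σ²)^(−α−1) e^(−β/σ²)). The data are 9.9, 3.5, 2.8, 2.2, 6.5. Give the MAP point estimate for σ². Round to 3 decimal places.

σ̂²_MAP = 5.956

Sum of squared deviations about the known mean: SS = (9.9−8)² + (3.5−8)² + (2.8−8)² + (2.2−8)² + (6.5−8)² = 86.79.
The Normal likelihood contributes (σ²)^(−n/2) exp(−SS/(2σ²)), so the posterior is Inverse-Gamma(α + n/2, β + SS/2) = Inverse-Gamma(8.3, 55.395).
The mode of Inverse-Gamma(a, b) is b/(a+1) = 55.395/9.3 ≈ 5.956.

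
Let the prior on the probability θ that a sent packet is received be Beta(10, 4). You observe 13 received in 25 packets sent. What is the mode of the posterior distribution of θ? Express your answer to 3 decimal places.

Prior: Beta(10, 4).
Data: 13 successes in 25 trials. The binomial likelihood contributes θ^13(1−θ)^12, so the posterior is Beta(10+13, 4+12) = Beta(23, 16).
For Beta(a, b) with a, b > 1 the mode is (a−1)/(a+b−2) = 22/37 ≈ 0.595.

θ̂_MAP = 0.595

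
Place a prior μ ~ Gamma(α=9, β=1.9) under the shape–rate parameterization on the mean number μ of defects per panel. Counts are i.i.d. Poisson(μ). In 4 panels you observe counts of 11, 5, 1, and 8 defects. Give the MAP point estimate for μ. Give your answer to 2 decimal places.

μ̂_MAP = 5.59

Σxᵢ = 11+5+1+8 = 25, with n = 4.
Posterior ∝ μ^8e^(−1.9μ) · μ^25e^(−4μ) = μ^33e^(−5.9μ), i.e. Gamma(shape=34, rate=5.9).
The mode of a Gamma(a, b) with a ≥ 1 (shape–rate) is (a−1)/b = 33/5.9 ≈ 5.59.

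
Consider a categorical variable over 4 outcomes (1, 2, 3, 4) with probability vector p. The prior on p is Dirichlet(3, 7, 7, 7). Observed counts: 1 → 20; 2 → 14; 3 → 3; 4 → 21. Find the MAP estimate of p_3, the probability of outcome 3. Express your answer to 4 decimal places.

The posterior is Dirichlet(αᵢ + nᵢ) = Dirichlet(23, 21, 10, 28).
For a Dirichlet(a₁,…,a_K) with all aᵢ > 1, the mode has j-th component (aⱼ − 1)/(Σaᵢ − K).
Here Σaᵢ = 82 and K = 4, so p_3 = (10 − 1)/(82 − 4) = 9/78 ≈ 0.1154.

MAP estimate: 0.1154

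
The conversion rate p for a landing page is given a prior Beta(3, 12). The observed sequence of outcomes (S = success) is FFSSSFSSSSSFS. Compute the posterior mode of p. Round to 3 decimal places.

Prior: Beta(3, 12).
Data: 9 successes in 13 trials (from the sequence). The binomial likelihood contributes p^9(1−p)^4, so the posterior is Beta(3+9, 12+4) = Beta(12, 16).
For Beta(a, b) with a, b > 1 the mode is (a−1)/(a+b−2) = 11/26 ≈ 0.423.

p̂_MAP = 0.423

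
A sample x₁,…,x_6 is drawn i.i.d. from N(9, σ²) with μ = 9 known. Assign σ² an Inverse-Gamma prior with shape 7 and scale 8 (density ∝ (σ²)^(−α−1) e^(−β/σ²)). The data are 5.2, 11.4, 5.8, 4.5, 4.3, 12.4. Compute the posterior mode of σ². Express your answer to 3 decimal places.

σ̂²_MAP = 4.561

Sum of squared deviations about the known mean: SS = (5.2−9)² + (11.4−9)² + (5.8−9)² + (4.5−9)² + (4.3−9)² + (12.4−9)² = 84.34.
The Normal likelihood contributes (σ²)^(−n/2) exp(−SS/(2σ²)), so the posterior is Inverse-Gamma(α + n/2, β + SS/2) = Inverse-Gamma(10, 50.17).
The mode of Inverse-Gamma(a, b) is b/(a+1) = 50.17/11 ≈ 4.561.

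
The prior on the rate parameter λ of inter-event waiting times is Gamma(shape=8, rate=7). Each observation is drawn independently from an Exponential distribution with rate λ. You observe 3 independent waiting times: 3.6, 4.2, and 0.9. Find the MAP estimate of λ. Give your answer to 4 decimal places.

λ̂_MAP = 0.6369

The Exponential(rate=λ) likelihood is ∝ λ^n e^(−λΣtᵢ). Here n = 3 and Σtᵢ = 3.6 + 4.2 + 0.9 = 8.7.
Posterior ∝ λ^7e^(−7λ) · λ^3e^(−8.7λ) = λ^10e^(−15.7λ), i.e. Gamma(11, 15.7).
Mode = (a−1)/b = 10/15.7 ≈ 0.6369.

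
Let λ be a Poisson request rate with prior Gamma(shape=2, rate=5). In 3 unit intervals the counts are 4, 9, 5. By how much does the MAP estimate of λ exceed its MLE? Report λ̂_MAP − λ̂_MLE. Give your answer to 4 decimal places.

MAP − MLE = -3.6250

Σxᵢ = 18. Posterior is Gamma(20, 8); MAP = (20−1)/8 = 19/8 ≈ 2.37500.
MLE = x̄ = 18/3 ≈ 6.00000.
Difference = 19/8 − 18/3 = -29/8 ≈ -3.6250.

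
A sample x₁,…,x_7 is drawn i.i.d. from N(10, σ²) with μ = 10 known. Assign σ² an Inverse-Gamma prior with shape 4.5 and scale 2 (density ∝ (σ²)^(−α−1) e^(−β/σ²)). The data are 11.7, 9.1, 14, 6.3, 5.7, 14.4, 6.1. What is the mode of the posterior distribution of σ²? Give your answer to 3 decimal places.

σ̂²_MAP = 5.025

Sum of squared deviations about the known mean: SS = (11.7−10)² + (9.1−10)² + (14−10)² + (6.3−10)² + (5.7−10)² + (14.4−10)² + (6.1−10)² = 86.45.
The Normal likelihood contributes (σ²)^(−n/2) exp(−SS/(2σ²)), so the posterior is Inverse-Gamma(α + n/2, β + SS/2) = Inverse-Gamma(8, 45.225).
The mode of Inverse-Gamma(a, b) is b/(a+1) = 45.225/9 ≈ 5.025.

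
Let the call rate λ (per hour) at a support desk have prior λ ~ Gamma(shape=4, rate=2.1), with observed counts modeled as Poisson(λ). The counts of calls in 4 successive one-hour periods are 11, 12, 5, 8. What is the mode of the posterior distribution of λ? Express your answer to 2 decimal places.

λ̂_MAP = 6.39

Σxᵢ = 11+12+5+8 = 36, with n = 4.
Posterior ∝ λ^3e^(−2.1λ) · λ^36e^(−4λ) = λ^39e^(−6.1λ), i.e. Gamma(shape=40, rate=6.1).
The mode of a Gamma(a, b) with a ≥ 1 (shape–rate) is (a−1)/b = 39/6.1 ≈ 6.39.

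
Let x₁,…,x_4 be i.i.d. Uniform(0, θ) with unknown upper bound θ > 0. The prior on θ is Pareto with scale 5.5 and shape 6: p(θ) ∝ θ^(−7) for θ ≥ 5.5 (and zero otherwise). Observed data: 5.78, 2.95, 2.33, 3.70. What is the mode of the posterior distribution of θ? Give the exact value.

The Uniform(0, θ) likelihood is θ^(−n) for θ ≥ max(xᵢ), zero otherwise. Here max(xᵢ) = 5.78.
Posterior ∝ θ^(−7) · θ^(−4) = θ^(−11) on θ ≥ max(5.5, 5.78) = 5.78.
This density is strictly decreasing in θ, so the posterior mode lies at the lower boundary of the support.

θ̂_MAP = 5.78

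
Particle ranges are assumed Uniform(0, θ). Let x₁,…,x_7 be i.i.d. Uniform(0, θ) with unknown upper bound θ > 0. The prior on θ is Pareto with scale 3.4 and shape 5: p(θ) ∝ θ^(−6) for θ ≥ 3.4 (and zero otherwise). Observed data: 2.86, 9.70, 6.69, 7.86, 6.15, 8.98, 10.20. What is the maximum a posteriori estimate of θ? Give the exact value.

The Uniform(0, θ) likelihood is θ^(−n) for θ ≥ max(xᵢ), zero otherwise. Here max(xᵢ) = 10.20.
Posterior ∝ θ^(−6) · θ^(−7) = θ^(−13) on θ ≥ max(3.4, 10.20) = 10.20.
This density is strictly decreasing in θ, so the posterior mode lies at the lower boundary of the support.

θ̂_MAP = 10.20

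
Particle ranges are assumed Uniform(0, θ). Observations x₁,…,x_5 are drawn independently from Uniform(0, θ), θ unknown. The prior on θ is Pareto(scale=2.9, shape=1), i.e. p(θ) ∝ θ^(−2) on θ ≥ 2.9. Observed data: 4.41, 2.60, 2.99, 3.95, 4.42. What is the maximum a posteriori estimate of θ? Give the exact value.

The Uniform(0, θ) likelihood is θ^(−n) for θ ≥ max(xᵢ), zero otherwise. Here max(xᵢ) = 4.42.
Posterior ∝ θ^(−2) · θ^(−5) = θ^(−7) on θ ≥ max(2.9, 4.42) = 4.42.
This density is strictly decreasing in θ, so the posterior mode lies at the lower boundary of the support.

θ̂_MAP = 4.42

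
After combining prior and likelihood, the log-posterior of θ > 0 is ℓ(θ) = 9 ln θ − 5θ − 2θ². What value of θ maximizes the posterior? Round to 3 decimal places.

θ̂_MAP = 1.000

ℓ'(θ) = 9/θ − 5 − 4θ. Setting this to zero and multiplying by θ: 4θ² + 5θ − 9 = 0.
θ = (−5 + √(5² + 4·4·9)) / (2·4) = (−5 + √169) / 8 = (−5 + 13)/8 = 1.
ℓ''(θ) = −9/θ² − 4 < 0, confirming a maximum.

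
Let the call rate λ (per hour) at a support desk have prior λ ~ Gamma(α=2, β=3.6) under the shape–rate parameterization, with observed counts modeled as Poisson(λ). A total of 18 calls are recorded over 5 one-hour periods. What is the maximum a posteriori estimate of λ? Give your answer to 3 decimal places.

Σxᵢ = 18, n = 5.
Posterior ∝ λe^(−3.6λ) · λ^18e^(−5λ) = λ^19e^(−8.6λ), i.e. Gamma(shape=20, rate=8.6).
The mode of a Gamma(a, b) with a ≥ 1 (shape–rate) is (a−1)/b = 19/8.6 ≈ 2.209.

λ̂_MAP = 2.209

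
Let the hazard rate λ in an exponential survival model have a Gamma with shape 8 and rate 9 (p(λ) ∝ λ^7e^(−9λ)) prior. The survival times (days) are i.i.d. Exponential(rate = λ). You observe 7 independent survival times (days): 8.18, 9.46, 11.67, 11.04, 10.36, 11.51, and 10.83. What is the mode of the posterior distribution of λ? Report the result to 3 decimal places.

The Exponential(rate=λ) likelihood is ∝ λ^n e^(−λΣtᵢ). Here n = 7 and Σtᵢ = 8.18 + 9.46 + 11.67 + 11.04 + 10.36 + 11.51 + 10.83 = 73.05.
Posterior ∝ λ^7e^(−9λ) · λ^7e^(−73.05λ) = λ^14e^(−82.05λ), i.e. Gamma(15, 82.05).
Mode = (a−1)/b = 14/82.05 ≈ 0.171.

λ̂_MAP = 0.171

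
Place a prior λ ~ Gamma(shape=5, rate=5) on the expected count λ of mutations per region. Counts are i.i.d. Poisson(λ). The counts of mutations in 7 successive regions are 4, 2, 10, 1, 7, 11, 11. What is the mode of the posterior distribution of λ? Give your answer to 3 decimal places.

Σxᵢ = 4+2+10+1+7+11+11 = 46, with n = 7.
Posterior ∝ λ^4e^(−5λ) · λ^46e^(−7λ) = λ^50e^(−12λ), i.e. Gamma(shape=51, rate=12).
The mode of a Gamma(a, b) with a ≥ 1 (shape–rate) is (a−1)/b = 50/12 ≈ 4.167.

λ̂_MAP = 4.167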